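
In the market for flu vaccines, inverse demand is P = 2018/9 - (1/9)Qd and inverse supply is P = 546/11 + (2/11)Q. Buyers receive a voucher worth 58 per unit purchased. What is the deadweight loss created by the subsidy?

Pre-subsidy: 2018/9 - (1/9)Q = 546/11 + (2/11)Q gives Q* = 596 and P* = 158.
With the rebate, buyers effectively pay Pb = Ps − 58, where Ps is the price sellers receive.
On the curves, Pb = 2018/9 - (1/9)Q and Ps = 546/11 + (2/11)Q; the wedge Ps − Pb = 58 gives 546/11 + (2/11)Q − (2018/9 - (1/9)Q) = 58, so Q' = 794.
Then Pb = 2018/9 − (1/9)·794 = 136 and Ps = 546/11 + (2/11)·794 = 194.
The subsidy expands output by 794 − 596 = 198 past the efficient level; on those units the gap between marginal cost and willingness to pay runs from 0 up to 58.
DWL = ½ × 58 × 198 = 5742.

Deadweight loss = 5742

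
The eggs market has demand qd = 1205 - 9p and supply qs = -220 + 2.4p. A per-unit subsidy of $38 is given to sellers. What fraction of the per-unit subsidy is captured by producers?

Pre-subsidy: 1205 - 9p = -220 + 2.4p gives p* = 125, q* = 80.
With the subsidy, sellers receive ps = pb + 38 for each unit, where pb is the price buyers pay.
Supply in terms of pb becomes qs = -220 + 2.4(pb + 38) = -128.8 + 2.4pb. Setting this equal to demand: 1205 - 9pb = -128.8 + 2.4pb, so pb = 117.
Sellers receive ps = 117 + 38 = 155; q' = 1205 − 9·117 = 152.
Buyers' price falls by p* − pb = 125 − 117 = 8; sellers' price rises by ps − p* = 155 − 125 = 30.
So producers capture 30/38 = 15/19 of each unit of subsidy.

Producer share = 15/19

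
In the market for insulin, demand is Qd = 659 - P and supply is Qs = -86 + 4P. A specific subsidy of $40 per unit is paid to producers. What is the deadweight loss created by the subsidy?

Pre-subsidy: 659 - P = -86 + 4P gives P* = 149, Q* = 510.
With the subsidy, sellers receive Ps = Pb + 40 for each unit, where Pb is the price buyers pay.
Supply in terms of Pb becomes Qs = -86 + 4(Pb + 40) = 74 + 4Pb. Setting this equal to demand: 659 - Pb = 74 + 4Pb, so Pb = 117.
Sellers receive Ps = 117 + 40 = 157; Q' = 659 − 1·117 = 542.
The subsidy expands output by 542 − 510 = 32 past the efficient level; on those units the gap between marginal cost and willingness to pay runs from 0 up to 40.
DWL = ½ × 40 × 32 = 640.

Deadweight loss = $640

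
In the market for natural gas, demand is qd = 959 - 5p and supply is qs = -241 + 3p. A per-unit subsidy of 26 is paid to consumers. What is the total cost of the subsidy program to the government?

Government cost = 6701.5

Pre-subsidy: 959 - 5p = -241 + 3p gives p* = 150, q* = 209.
With the rebate, buyers effectively pay pb = ps − 26, where ps is the price sellers receive.
Demand in terms of ps becomes qd = 959 − 5(ps − 26) = 1089 - 5ps. Setting this equal to supply: 1089 - 5ps = -241 + 3ps, so ps = 166.25.
Buyers pay pb = 166.25 − 26 = 140.25; q' = -241 + 3·166.25 = 257.75.
Government outlay = subsidy × quantity = 26 × 257.75 = 6701.5.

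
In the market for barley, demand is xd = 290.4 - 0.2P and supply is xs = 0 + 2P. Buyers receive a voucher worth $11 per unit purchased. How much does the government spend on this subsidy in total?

Government cost = $2926

Pre-subsidy: 290.4 - 0.2P = 0 + 2P gives P* = 132, x* = 264.
With the rebate, buyers effectively pay Pb = Ps − 11, where Ps is the price sellers receive.
Demand in terms of Ps becomes xd = 290.4 − 0.2(Ps − 11) = 292.6 - 0.2Ps. Setting this equal to supply: 292.6 - 0.2Ps = 0 + 2Ps, so Ps = 133.
Buyers pay Pb = 133 − 11 = 122; x' = 0 + 2·133 = 266.
Government outlay = subsidy × quantity = 11 × 266 = 2926.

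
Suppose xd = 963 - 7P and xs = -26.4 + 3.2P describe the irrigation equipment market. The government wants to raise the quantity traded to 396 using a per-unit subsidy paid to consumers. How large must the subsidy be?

Required subsidy s = 51 per unit

At x = 396, invert demand for the buyer price: Pb = (963 − 396)/7 = 81; invert supply for the seller price: Ps = (396 − (-26.4))/3.2 = 132.
The subsidy must fill the gap: s = Ps − Pb = 132 − 81 = 51.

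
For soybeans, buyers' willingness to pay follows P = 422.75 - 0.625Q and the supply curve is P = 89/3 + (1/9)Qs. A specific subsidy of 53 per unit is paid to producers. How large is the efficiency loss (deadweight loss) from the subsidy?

Deadweight loss = 1908

Pre-subsidy: 422.75 - 0.625Q = 89/3 + (1/9)Q gives Q* = 534 and P* = 89.
With the subsidy, sellers receive Ps = Pb + 53 for each unit, where Pb is the price buyers pay.
On the curves, Pb = 422.75 - 0.625Q and Ps = 89/3 + (1/9)Q; the wedge Ps − Pb = 53 gives 89/3 + (1/9)Q − (422.75 - 0.625Q) = 53, so Q' = 606.
Then Pb = 422.75 − 0.625·606 = 44 and Ps = 89/3 + (1/9)·606 = 97.
The subsidy expands output by 606 − 534 = 72 past the efficient level; on those units the gap between marginal cost and willingness to pay runs from 0 up to 53.
DWL = ½ × 53 × 72 = 1908.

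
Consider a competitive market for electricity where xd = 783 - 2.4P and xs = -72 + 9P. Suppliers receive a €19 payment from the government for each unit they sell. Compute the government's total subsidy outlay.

Government cost = €12141

Pre-subsidy: 783 - 2.4P = -72 + 9P gives P* = 75, x* = 603.
With the subsidy, sellers receive Ps = Pb + 19 for each unit, where Pb is the price buyers pay.
Supply in terms of Pb becomes xs = -72 + 9(Pb + 19) = 99 + 9Pb. Setting this equal to demand: 783 - 2.4Pb = 99 + 9Pb, so Pb = 60.
Sellers receive Ps = 60 + 19 = 79; x' = 783 − 2.4·60 = 639.
Government outlay = subsidy × quantity = 19 × 639 = 12141.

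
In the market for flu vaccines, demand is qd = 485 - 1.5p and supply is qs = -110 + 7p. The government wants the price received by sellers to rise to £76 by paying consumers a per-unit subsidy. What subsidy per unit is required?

Required subsidy s = £34 per unit

At a seller price of 76, quantity supplied is -110 + 7·76 = 422.
Buyers absorb 422 only when they pay pb with 485 − 1.5·pb = 422, i.e. pb = 42.
s = ps − pb = 76 − 42 = 34.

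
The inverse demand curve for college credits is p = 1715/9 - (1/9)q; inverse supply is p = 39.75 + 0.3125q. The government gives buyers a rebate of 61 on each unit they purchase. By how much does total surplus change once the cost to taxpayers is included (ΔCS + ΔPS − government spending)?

Pre-subsidy: 1715/9 - (1/9)q = 39.75 + 0.3125q gives q* = 356 and p* = 151.
With the rebate, buyers effectively pay pb = ps − 61, where ps is the price sellers receive.
On the curves, pb = 1715/9 - (1/9)q and ps = 39.75 + 0.3125q; the wedge ps − pb = 61 gives 39.75 + 0.3125q − (1715/9 - (1/9)q) = 61, so q' = 500.
Then pb = 1715/9 − (1/9)·500 = 135 and ps = 39.75 + 0.3125·500 = 196.
ΔCS = ½(356 + 500)(151 − 135) = 6848; ΔPS = ½(356 + 500)(196 − 151) = 19260.
Government spending = 61 × 500 = 30500.
Net change = 6848 + 19260 − 30500 = -4392. The loss equals the DWL triangle ½·61·144.

Net change in total surplus = -4392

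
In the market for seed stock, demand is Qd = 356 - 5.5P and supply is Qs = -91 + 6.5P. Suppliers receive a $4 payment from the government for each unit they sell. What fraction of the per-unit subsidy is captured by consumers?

Pre-subsidy: 356 - 5.5P = -91 + 6.5P gives P* = 37.25, Q* = 151.125.
With the subsidy, sellers receive Ps = Pb + 4 for each unit, where Pb is the price buyers pay.
Supply in terms of Pb becomes Qs = -91 + 6.5(Pb + 4) = -65 + 6.5Pb. Setting this equal to demand: 356 - 5.5Pb = -65 + 6.5Pb, so Pb = 421/12.
Sellers receive Ps = 421/12 + 4 = 469/12; Q' = 356 − 5.5·(421/12) = 3913/24.
Buyers' price falls by P* − Pb = 37.25 − 421/12 = 13/6; sellers' price rises by Ps − P* = 469/12 − 37.25 = 11/6.
So consumers capture (13/6)/4 = 13/24 of each unit of subsidy.

Consumer share = 13/24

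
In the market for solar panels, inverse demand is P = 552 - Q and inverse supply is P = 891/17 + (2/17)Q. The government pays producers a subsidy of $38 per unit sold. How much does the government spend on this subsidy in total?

Pre-subsidy: 552 - Q = 891/17 + (2/17)Q gives Q* = 447 and P* = 105.
With the subsidy, sellers receive Ps = Pb + 38 for each unit, where Pb is the price buyers pay.
On the curves, Pb = 552 - Q and Ps = 891/17 + (2/17)Q; the wedge Ps − Pb = 38 gives 891/17 + (2/17)Q − (552 - Q) = 38, so Q' = 481.
Then Pb = 552 − 1·481 = 71 and Ps = 891/17 + (2/17)·481 = 109.
Government outlay = subsidy × quantity = 38 × 481 = 18278.

Government cost = $18278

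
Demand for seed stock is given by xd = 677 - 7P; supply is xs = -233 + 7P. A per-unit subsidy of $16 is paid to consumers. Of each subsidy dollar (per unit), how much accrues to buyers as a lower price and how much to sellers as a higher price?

Pre-subsidy: 677 - 7P = -233 + 7P gives P* = 65, x* = 222.
With the rebate, buyers effectively pay Pb = Ps − 16, where Ps is the price sellers receive.
Demand in terms of Ps becomes xd = 677 − 7(Ps − 16) = 789 - 7Ps. Setting this equal to supply: 789 - 7Ps = -233 + 7Ps, so Ps = 73.
Buyers pay Pb = 73 − 16 = 57; x' = -233 + 7·73 = 278.
Buyers' price falls by P* − Pb = 65 − 57 = 8; sellers' price rises by Ps − P* = 73 − 65 = 8.

Buyers gain $8 per unit; sellers gain $8 per unit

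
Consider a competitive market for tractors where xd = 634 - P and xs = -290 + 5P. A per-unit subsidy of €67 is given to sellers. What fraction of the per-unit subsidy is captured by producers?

Producer share = 1/6

Pre-subsidy: 634 - P = -290 + 5P gives P* = 154, x* = 480.
With the subsidy, sellers receive Ps = Pb + 67 for each unit, where Pb is the price buyers pay.
Supply in terms of Pb becomes xs = -290 + 5(Pb + 67) = 45 + 5Pb. Setting this equal to demand: 634 - Pb = 45 + 5Pb, so Pb = 589/6.
Sellers receive Ps = 589/6 + 67 = 991/6; x' = 634 − 1·(589/6) = 3215/6.
Buyers' price falls by P* − Pb = 154 − 589/6 = 335/6; sellers' price rises by Ps − P* = 991/6 − 154 = 67/6.
So producers capture (67/6)/67 = 1/6 of each unit of subsidy.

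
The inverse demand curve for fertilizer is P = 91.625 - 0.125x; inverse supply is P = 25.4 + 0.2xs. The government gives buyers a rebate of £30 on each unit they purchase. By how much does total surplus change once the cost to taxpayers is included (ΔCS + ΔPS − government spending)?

Net change in total surplus = -18000/13

Pre-subsidy: 91.625 - 0.125x = 25.4 + 0.2x gives x* = 2649/13 and P* = 860/13.
With the rebate, buyers effectively pay Pb = Ps − 30, where Ps is the price sellers receive.
On the curves, Pb = 91.625 - 0.125x and Ps = 25.4 + 0.2x; the wedge Ps − Pb = 30 gives 25.4 + 0.2x − (91.625 - 0.125x) = 30, so x' = 3849/13.
Then Pb = 91.625 − 0.125·(3849/13) = 710/13 and Ps = 25.4 + 0.2·(3849/13) = 1100/13.
ΔCS = ½(2649/13 + 3849/13)(860/13 − 710/13) = 487350/169; ΔPS = ½(2649/13 + 3849/13)(1100/13 − 860/13) = 779760/169.
Government spending = 30 × 3849/13 = 115470/13.
Net change = 487350/169 + 779760/169 − 115470/13 = -18000/13. The loss equals the DWL triangle ½·30·1200/13.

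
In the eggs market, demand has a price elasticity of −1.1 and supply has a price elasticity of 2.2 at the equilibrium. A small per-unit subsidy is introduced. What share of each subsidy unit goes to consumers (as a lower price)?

Consumer share = 2/3

For a small subsidy around the equilibrium, the benefit split depends on the relative slopes, which at a point are proportional to the elasticities.
Buyer share = εs/(εs + |εd|) = 2.2/(2.2 + 1.1) = 2/3; seller share = |εd|/(εs + |εd|) = 1/3.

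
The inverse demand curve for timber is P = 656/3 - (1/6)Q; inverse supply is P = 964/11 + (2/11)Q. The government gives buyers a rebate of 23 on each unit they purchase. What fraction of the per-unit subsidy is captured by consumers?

Pre-subsidy: 656/3 - (1/6)Q = 964/11 + (2/11)Q gives Q* = 376 and P* = 156.
With the rebate, buyers effectively pay Pb = Ps − 23, where Ps is the price sellers receive.
On the curves, Pb = 656/3 - (1/6)Q and Ps = 964/11 + (2/11)Q; the wedge Ps − Pb = 23 gives 964/11 + (2/11)Q − (656/3 - (1/6)Q) = 23, so Q' = 442.
Then Pb = 656/3 − (1/6)·442 = 145 and Ps = 964/11 + (2/11)·442 = 168.
Buyers' price falls by P* − Pb = 156 − 145 = 11; sellers' price rises by Ps − P* = 168 − 156 = 12.
So consumers capture 11/23 = 11/23 of each unit of subsidy.

Consumer share = 11/23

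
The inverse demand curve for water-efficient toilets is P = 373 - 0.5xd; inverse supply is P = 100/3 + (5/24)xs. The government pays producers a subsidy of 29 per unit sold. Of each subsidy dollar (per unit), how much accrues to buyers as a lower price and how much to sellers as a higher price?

Pre-subsidy: 373 - 0.5x = 100/3 + (5/24)x gives x* = 8152/17 and P* = 2265/17.
With the subsidy, sellers receive Ps = Pb + 29 for each unit, where Pb is the price buyers pay.
On the curves, Pb = 373 - 0.5x and Ps = 100/3 + (5/24)x; the wedge Ps − Pb = 29 gives 100/3 + (5/24)x − (373 - 0.5x) = 29, so x' = 8848/17.
Then Pb = 373 − 0.5·(8848/17) = 1917/17 and Ps = 100/3 + (5/24)·(8848/17) = 2410/17.
Buyers' price falls by P* − Pb = 2265/17 − 1917/17 = 348/17; sellers' price rises by Ps − P* = 2410/17 − 2265/17 = 145/17.

Buyers gain 348/17 per unit; sellers gain 145/17 per unit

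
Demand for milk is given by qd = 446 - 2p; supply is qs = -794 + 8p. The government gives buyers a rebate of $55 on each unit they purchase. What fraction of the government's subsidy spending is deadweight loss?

Pre-subsidy: 446 - 2p = -794 + 8p gives p* = 124, q* = 198.
With the rebate, buyers effectively pay pb = ps − 55, where ps is the price sellers receive.
Demand in terms of ps becomes qd = 446 − 2(ps − 55) = 556 - 2ps. Setting this equal to supply: 556 - 2ps = -794 + 8ps, so ps = 135.
Buyers pay pb = 135 − 55 = 80; q' = -794 + 8·135 = 286.
ΔCS = ½(198 + 286)(124 − 80) = 10648; ΔPS = ½(198 + 286)(135 − 124) = 2662.
Government spending = 55 × 286 = 15730.
DWL = ½ × 55 × (286 − 198) = 2420; fraction = 2420 / 15730 = 2/13.

DWL / government spending = 2/13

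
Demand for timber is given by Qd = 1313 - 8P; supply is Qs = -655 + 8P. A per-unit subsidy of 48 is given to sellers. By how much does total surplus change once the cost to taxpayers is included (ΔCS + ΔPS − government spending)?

Pre-subsidy: 1313 - 8P = -655 + 8P gives P* = 123, Q* = 329.
With the subsidy, sellers receive Ps = Pb + 48 for each unit, where Pb is the price buyers pay.
Supply in terms of Pb becomes Qs = -655 + 8(Pb + 48) = -271 + 8Pb. Setting this equal to demand: 1313 - 8Pb = -271 + 8Pb, so Pb = 99.
Sellers receive Ps = 99 + 48 = 147; Q' = 1313 − 8·99 = 521.
ΔCS = ½(329 + 521)(123 − 99) = 10200; ΔPS = ½(329 + 521)(147 − 123) = 10200.
Government spending = 48 × 521 = 25008.
Net change = 10200 + 10200 − 25008 = -4608. The loss equals the DWL triangle ½·48·192.

Net change in total surplus = -4608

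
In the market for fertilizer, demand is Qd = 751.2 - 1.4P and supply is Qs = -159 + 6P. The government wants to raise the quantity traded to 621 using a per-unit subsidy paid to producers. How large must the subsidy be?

At Q = 621, invert demand for the buyer price: Pb = (751.2 − 621)/1.4 = 93; invert supply for the seller price: Ps = (621 − (-159))/6 = 130.
The subsidy must fill the gap: s = Ps − Pb = 130 − 93 = 37.

Required subsidy s = 37 per unit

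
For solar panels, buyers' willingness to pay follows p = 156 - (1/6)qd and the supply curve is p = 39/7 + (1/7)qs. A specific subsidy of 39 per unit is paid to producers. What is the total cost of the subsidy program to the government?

Government cost = 23868

Pre-subsidy: 156 - (1/6)q = 39/7 + (1/7)q gives q* = 486 and p* = 75.
With the subsidy, sellers receive ps = pb + 39 for each unit, where pb is the price buyers pay.
On the curves, pb = 156 - (1/6)q and ps = 39/7 + (1/7)q; the wedge ps − pb = 39 gives 39/7 + (1/7)q − (156 - (1/6)q) = 39, so q' = 612.
Then pb = 156 − (1/6)·612 = 54 and ps = 39/7 + (1/7)·612 = 93.
Government outlay = subsidy × quantity = 39 × 612 = 23868.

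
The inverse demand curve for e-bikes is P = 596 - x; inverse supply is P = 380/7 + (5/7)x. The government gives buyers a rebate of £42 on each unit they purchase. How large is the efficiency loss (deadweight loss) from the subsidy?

Pre-subsidy: 596 - x = 380/7 + (5/7)x gives x* = 316 and P* = 280.
With the rebate, buyers effectively pay Pb = Ps − 42, where Ps is the price sellers receive.
On the curves, Pb = 596 - x and Ps = 380/7 + (5/7)x; the wedge Ps − Pb = 42 gives 380/7 + (5/7)x − (596 - x) = 42, so x' = 340.5.
Then Pb = 596 − 1·340.5 = 255.5 and Ps = 380/7 + (5/7)·340.5 = 297.5.
The subsidy expands output by 340.5 − 316 = 24.5 past the efficient level; on those units the gap between marginal cost and willingness to pay runs from 0 up to 42.
DWL = ½ × 42 × 24.5 = 514.5.

Deadweight loss = £514.5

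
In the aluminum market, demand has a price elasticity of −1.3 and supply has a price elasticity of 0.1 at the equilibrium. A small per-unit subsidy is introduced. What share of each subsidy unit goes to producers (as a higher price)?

For a small subsidy around the equilibrium, the benefit split depends on the relative slopes, which at a point are proportional to the elasticities.
Buyer share = εs/(εs + |εd|) = 0.1/(0.1 + 1.3) = 1/14; seller share = |εd|/(εs + |εd|) = 13/14.
So producers capture 13/14 of the subsidy.

Producer share = 13/14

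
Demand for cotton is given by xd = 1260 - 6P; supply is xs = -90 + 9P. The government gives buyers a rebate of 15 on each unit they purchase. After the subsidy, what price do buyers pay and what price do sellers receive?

Pre-subsidy: 1260 - 6P = -90 + 9P gives P* = 90, x* = 720.
With the rebate, buyers effectively pay Pb = Ps − 15, where Ps is the price sellers receive.
Demand in terms of Ps becomes xd = 1260 − 6(Ps − 15) = 1350 - 6Ps. Setting this equal to supply: 1350 - 6Ps = -90 + 9Ps, so Ps = 96.
Buyers pay Pb = 96 − 15 = 81; x' = -90 + 9·96 = 774.

Buyers pay 81; sellers receive 96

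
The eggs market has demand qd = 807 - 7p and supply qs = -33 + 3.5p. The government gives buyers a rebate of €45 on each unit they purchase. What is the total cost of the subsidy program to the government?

Pre-subsidy: 807 - 7p = -33 + 3.5p gives p* = 80, q* = 247.
With the rebate, buyers effectively pay pb = ps − 45, where ps is the price sellers receive.
Demand in terms of ps becomes qd = 807 − 7(ps − 45) = 1122 - 7ps. Setting this equal to supply: 1122 - 7ps = -33 + 3.5ps, so ps = 110.
Buyers pay pb = 110 − 45 = 65; q' = -33 + 3.5·110 = 352.
Government outlay = subsidy × quantity = 45 × 352 = 15840.

Government cost = €15840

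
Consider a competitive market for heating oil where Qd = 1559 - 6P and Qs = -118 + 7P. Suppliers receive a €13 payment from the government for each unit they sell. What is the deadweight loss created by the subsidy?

Pre-subsidy: 1559 - 6P = -118 + 7P gives P* = 129, Q* = 785.
With the subsidy, sellers receive Ps = Pb + 13 for each unit, where Pb is the price buyers pay.
Supply in terms of Pb becomes Qs = -118 + 7(Pb + 13) = -27 + 7Pb. Setting this equal to demand: 1559 - 6Pb = -27 + 7Pb, so Pb = 122.
Sellers receive Ps = 122 + 13 = 135; Q' = 1559 − 6·122 = 827.
The subsidy expands output by 827 − 785 = 42 past the efficient level; on those units the gap between marginal cost and willingness to pay runs from 0 up to 13.
DWL = ½ × 13 × 42 = 273.

Deadweight loss = €273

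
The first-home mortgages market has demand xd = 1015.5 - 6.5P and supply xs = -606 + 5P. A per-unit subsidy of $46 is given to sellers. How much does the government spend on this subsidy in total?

Pre-subsidy: 1015.5 - 6.5P = -606 + 5P gives P* = 141, x* = 99.
With the subsidy, sellers receive Ps = Pb + 46 for each unit, where Pb is the price buyers pay.
Supply in terms of Pb becomes xs = -606 + 5(Pb + 46) = -376 + 5Pb. Setting this equal to demand: 1015.5 - 6.5Pb = -376 + 5Pb, so Pb = 121.
Sellers receive Ps = 121 + 46 = 167; x' = 1015.5 − 6.5·121 = 229.
Government outlay = subsidy × quantity = 46 × 229 = 10534.

Government cost = $10534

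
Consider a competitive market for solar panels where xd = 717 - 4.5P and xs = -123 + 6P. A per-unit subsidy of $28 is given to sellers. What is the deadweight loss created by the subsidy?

Pre-subsidy: 717 - 4.5P = -123 + 6P gives P* = 80, x* = 357.
With the subsidy, sellers receive Ps = Pb + 28 for each unit, where Pb is the price buyers pay.
Supply in terms of Pb becomes xs = -123 + 6(Pb + 28) = 45 + 6Pb. Setting this equal to demand: 717 - 4.5Pb = 45 + 6Pb, so Pb = 64.
Sellers receive Ps = 64 + 28 = 92; x' = 717 − 4.5·64 = 429.
The subsidy expands output by 429 − 357 = 72 past the efficient level; on those units the gap between marginal cost and willingness to pay runs from 0 up to 28.
DWL = ½ × 28 × 72 = 1008.

Deadweight loss = $1008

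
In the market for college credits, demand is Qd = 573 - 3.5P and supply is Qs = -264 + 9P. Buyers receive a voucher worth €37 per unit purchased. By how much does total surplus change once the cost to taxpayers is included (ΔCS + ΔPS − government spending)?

Net change in total surplus = -€1724.94

Pre-subsidy: 573 - 3.5P = -264 + 9P gives P* = 66.96, Q* = 338.64.
With the rebate, buyers effectively pay Pb = Ps − 37, where Ps is the price sellers receive.
Demand in terms of Ps becomes Qd = 573 − 3.5(Ps − 37) = 702.5 - 3.5Ps. Setting this equal to supply: 702.5 - 3.5Ps = -264 + 9Ps, so Ps = 77.32.
Buyers pay Pb = 77.32 − 37 = 40.32; Q' = -264 + 9·77.32 = 431.88.
ΔCS = ½(338.64 + 431.88)(66.96 − 40.32) = 10263.3264; ΔPS = ½(338.64 + 431.88)(77.32 − 66.96) = 3991.2936.
Government spending = 37 × 431.88 = 15979.56.
Net change = 10263.3264 + 3991.2936 − 15979.56 = -1724.94. The loss equals the DWL triangle ½·37·93.24.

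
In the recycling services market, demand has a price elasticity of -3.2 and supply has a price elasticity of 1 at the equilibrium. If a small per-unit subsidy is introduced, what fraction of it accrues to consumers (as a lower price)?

Consumer share = 5/21

For a small subsidy around the equilibrium, the benefit split depends on the relative slopes, which at a point are proportional to the elasticities.
Buyer share = εs/(εs + |εd|) = 1/(1 + 3.2) = 5/21; seller share = |εd|/(εs + |εd|) = 16/21.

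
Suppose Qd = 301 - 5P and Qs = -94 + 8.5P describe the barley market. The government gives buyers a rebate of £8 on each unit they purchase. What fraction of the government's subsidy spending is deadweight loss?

DWL / government spending = 340/4857

Pre-subsidy: 301 - 5P = -94 + 8.5P gives P* = 790/27, Q* = 4177/27.
With the rebate, buyers effectively pay Pb = Ps − 8, where Ps is the price sellers receive.
Demand in terms of Ps becomes Qd = 301 − 5(Ps − 8) = 341 - 5Ps. Setting this equal to supply: 341 - 5Ps = -94 + 8.5Ps, so Ps = 290/9.
Buyers pay Pb = 290/9 − 8 = 218/9; Q' = -94 + 8.5·(290/9) = 1619/9.
ΔCS = ½(4177/27 + 1619/9)(790/27 − 218/9) = 614312/729; ΔPS = ½(4177/27 + 1619/9)(290/9 − 790/27) = 361360/729.
Government spending = 8 × 1619/9 = 12952/9.
DWL = ½ × 8 × (1619/9 − 4177/27) = 2720/27; fraction = (2720/27) / (12952/9) = 340/4857.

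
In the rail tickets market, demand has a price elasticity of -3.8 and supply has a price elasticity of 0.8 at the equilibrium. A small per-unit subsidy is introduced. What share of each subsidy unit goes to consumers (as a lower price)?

For a small subsidy around the equilibrium, the benefit split depends on the relative slopes, which at a point are proportional to the elasticities.
Buyer share = εs/(εs + |εd|) = 0.8/(0.8 + 3.8) = 4/23; seller share = |εd|/(εs + |εd|) = 19/23.

Consumer share = 4/23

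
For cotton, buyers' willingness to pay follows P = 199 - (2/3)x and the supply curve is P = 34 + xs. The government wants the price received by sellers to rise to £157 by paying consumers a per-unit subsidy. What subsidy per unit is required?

Required subsidy s = £40 per unit

At a seller price of 157, quantity supplied is -34 + 1·157 = 123.
Buyers absorb 123 only when they pay Pb = 199 − (2/3)·123 = 117.
s = Ps − Pb = 157 − 117 = 40.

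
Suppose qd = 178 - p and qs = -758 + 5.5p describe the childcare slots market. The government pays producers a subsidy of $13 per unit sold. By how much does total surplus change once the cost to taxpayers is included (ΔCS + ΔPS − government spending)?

Pre-subsidy: 178 - p = -758 + 5.5p gives p* = 144, q* = 34.
With the subsidy, sellers receive ps = pb + 13 for each unit, where pb is the price buyers pay.
Supply in terms of pb becomes qs = -758 + 5.5(pb + 13) = -686.5 + 5.5pb. Setting this equal to demand: 178 - pb = -686.5 + 5.5pb, so pb = 133.
Sellers receive ps = 133 + 13 = 146; q' = 178 − 1·133 = 45.
ΔCS = ½(34 + 45)(144 − 133) = 434.5; ΔPS = ½(34 + 45)(146 − 144) = 79.
Government spending = 13 × 45 = 585.
Net change = 434.5 + 79 − 585 = -71.5. The loss equals the DWL triangle ½·13·11.

Net change in total surplus = -$71.5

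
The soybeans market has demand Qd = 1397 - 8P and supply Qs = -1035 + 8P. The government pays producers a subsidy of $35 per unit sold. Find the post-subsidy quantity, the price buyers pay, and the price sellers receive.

Pre-subsidy: 1397 - 8P = -1035 + 8P gives P* = 152, Q* = 181.
With the subsidy, sellers receive Ps = Pb + 35 for each unit, where Pb is the price buyers pay.
Supply in terms of Pb becomes Qs = -1035 + 8(Pb + 35) = -755 + 8Pb. Setting this equal to demand: 1397 - 8Pb = -755 + 8Pb, so Pb = 134.5.
Sellers receive Ps = 134.5 + 35 = 169.5; Q' = 1397 − 8·134.5 = 321.

Q' = 321; buyers pay $134.5; sellers receive $169.5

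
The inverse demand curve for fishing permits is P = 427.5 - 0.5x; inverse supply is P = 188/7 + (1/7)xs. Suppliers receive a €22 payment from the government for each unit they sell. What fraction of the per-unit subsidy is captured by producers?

Pre-subsidy: 427.5 - 0.5x = 188/7 + (1/7)x gives x* = 5609/9 and P* = 1043/9.
With the subsidy, sellers receive Ps = Pb + 22 for each unit, where Pb is the price buyers pay.
On the curves, Pb = 427.5 - 0.5x and Ps = 188/7 + (1/7)x; the wedge Ps − Pb = 22 gives 188/7 + (1/7)x − (427.5 - 0.5x) = 22, so x' = 5917/9.
Then Pb = 427.5 − 0.5·(5917/9) = 889/9 and Ps = 188/7 + (1/7)·(5917/9) = 1087/9.
Buyers' price falls by P* − Pb = 1043/9 − 889/9 = 154/9; sellers' price rises by Ps − P* = 1087/9 − 1043/9 = 44/9.
So producers capture (44/9)/22 = 2/9 of each unit of subsidy.

Producer share = 2/9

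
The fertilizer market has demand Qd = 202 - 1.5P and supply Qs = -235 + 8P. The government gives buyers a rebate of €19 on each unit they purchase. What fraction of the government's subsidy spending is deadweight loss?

Pre-subsidy: 202 - 1.5P = -235 + 8P gives P* = 46, Q* = 133.
With the rebate, buyers effectively pay Pb = Ps − 19, where Ps is the price sellers receive.
Demand in terms of Ps becomes Qd = 202 − 1.5(Ps − 19) = 230.5 - 1.5Ps. Setting this equal to supply: 230.5 - 1.5Ps = -235 + 8Ps, so Ps = 49.
Buyers pay Pb = 49 − 19 = 30; Q' = -235 + 8·49 = 157.
ΔCS = ½(133 + 157)(46 − 30) = 2320; ΔPS = ½(133 + 157)(49 − 46) = 435.
Government spending = 19 × 157 = 2983.
DWL = ½ × 19 × (157 − 133) = 228; fraction = 228 / 2983 = 12/157.

DWL / government spending = 12/157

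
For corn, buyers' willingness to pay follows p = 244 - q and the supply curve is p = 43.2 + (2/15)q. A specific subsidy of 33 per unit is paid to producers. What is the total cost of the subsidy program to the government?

Government cost = 115731/17

Pre-subsidy: 244 - q = 43.2 + (2/15)q gives q* = 3012/17 and p* = 1136/17.
With the subsidy, sellers receive ps = pb + 33 for each unit, where pb is the price buyers pay.
On the curves, pb = 244 - q and ps = 43.2 + (2/15)q; the wedge ps − pb = 33 gives 43.2 + (2/15)q − (244 - q) = 33, so q' = 3507/17.
Then pb = 244 − 1·(3507/17) = 641/17 and ps = 43.2 + (2/15)·(3507/17) = 1202/17.
Government outlay = subsidy × quantity = 33 × 3507/17 = 115731/17.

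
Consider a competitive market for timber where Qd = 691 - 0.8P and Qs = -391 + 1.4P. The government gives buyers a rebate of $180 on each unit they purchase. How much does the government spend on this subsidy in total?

Pre-subsidy: 691 - 0.8P = -391 + 1.4P gives P* = 5410/11, Q* = 3273/11.
With the rebate, buyers effectively pay Pb = Ps − 180, where Ps is the price sellers receive.
Demand in terms of Ps becomes Qd = 691 − 0.8(Ps − 180) = 835 - 0.8Ps. Setting this equal to supply: 835 - 0.8Ps = -391 + 1.4Ps, so Ps = 6130/11.
Buyers pay Pb = 6130/11 − 180 = 4150/11; Q' = -391 + 1.4·(6130/11) = 4281/11.
Government outlay = subsidy × quantity = 180 × 4281/11 = 770580/11.

Government cost = 770580/11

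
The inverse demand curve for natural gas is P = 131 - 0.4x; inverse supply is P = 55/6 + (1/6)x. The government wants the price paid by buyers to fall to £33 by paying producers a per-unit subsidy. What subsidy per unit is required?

Required subsidy s = £17 per unit

At a buyer price of 33, quantity demanded is 327.5 − 2.5·33 = 245.
Sellers supply 245 only when they receive Ps = 55/6 + (1/6)·245 = 50.
s = Ps − Pb = 50 − 33 = 17.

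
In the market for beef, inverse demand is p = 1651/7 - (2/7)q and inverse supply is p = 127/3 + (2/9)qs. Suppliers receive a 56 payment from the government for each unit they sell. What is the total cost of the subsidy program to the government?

Pre-subsidy: 1651/7 - (2/7)q = 127/3 + (2/9)q gives q* = 381 and p* = 127.
With the subsidy, sellers receive ps = pb + 56 for each unit, where pb is the price buyers pay.
On the curves, pb = 1651/7 - (2/7)q and ps = 127/3 + (2/9)q; the wedge ps − pb = 56 gives 127/3 + (2/9)q − (1651/7 - (2/7)q) = 56, so q' = 491.25.
Then pb = 1651/7 − (2/7)·491.25 = 95.5 and ps = 127/3 + (2/9)·491.25 = 151.5.
Government outlay = subsidy × quantity = 56 × 491.25 = 27510.

Government cost = 27510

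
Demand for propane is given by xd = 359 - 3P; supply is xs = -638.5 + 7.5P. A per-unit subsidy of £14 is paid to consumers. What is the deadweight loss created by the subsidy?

Pre-subsidy: 359 - 3P = -638.5 + 7.5P gives P* = 95, x* = 74.
With the rebate, buyers effectively pay Pb = Ps − 14, where Ps is the price sellers receive.
Demand in terms of Ps becomes xd = 359 − 3(Ps − 14) = 401 - 3Ps. Setting this equal to supply: 401 - 3Ps = -638.5 + 7.5Ps, so Ps = 99.
Buyers pay Pb = 99 − 14 = 85; x' = -638.5 + 7.5·99 = 104.
The subsidy expands output by 104 − 74 = 30 past the efficient level; on those units the gap between marginal cost and willingness to pay runs from 0 up to 14.
DWL = ½ × 14 × 30 = 210.

Deadweight loss = £210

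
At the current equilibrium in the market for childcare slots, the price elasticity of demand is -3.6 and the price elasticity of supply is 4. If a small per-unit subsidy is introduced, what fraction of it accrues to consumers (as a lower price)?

For a small subsidy around the equilibrium, the benefit split depends on the relative slopes, which at a point are proportional to the elasticities.
Buyer share = εs/(εs + |εd|) = 4/(4 + 3.6) = 10/19; seller share = |εd|/(εs + |εd|) = 9/19.

Consumer share = 10/19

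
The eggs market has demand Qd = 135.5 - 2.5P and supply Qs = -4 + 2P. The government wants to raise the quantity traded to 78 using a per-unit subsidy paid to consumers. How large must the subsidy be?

Required subsidy s = 18 per unit

At Q = 78, invert demand for the buyer price: Pb = (135.5 − 78)/2.5 = 23; invert supply for the seller price: Ps = (78 − (-4))/2 = 41.
The subsidy must fill the gap: s = Ps − Pb = 41 − 23 = 18.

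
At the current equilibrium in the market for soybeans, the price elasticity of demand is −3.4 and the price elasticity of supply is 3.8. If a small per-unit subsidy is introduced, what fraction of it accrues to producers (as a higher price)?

For a small subsidy around the equilibrium, the benefit split depends on the relative slopes, which at a point are proportional to the elasticities.
Buyer share = εs/(εs + |εd|) = 3.8/(3.8 + 3.4) = 19/36; seller share = |εd|/(εs + |εd|) = 17/36.
So producers capture 17/36 of the subsidy.

Producer share = 17/36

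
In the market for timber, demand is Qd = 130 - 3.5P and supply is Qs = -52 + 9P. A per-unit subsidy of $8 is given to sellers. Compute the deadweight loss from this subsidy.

Deadweight loss = $80.64

Pre-subsidy: 130 - 3.5P = -52 + 9P gives P* = 14.56, Q* = 79.04.
With the subsidy, sellers receive Ps = Pb + 8 for each unit, where Pb is the price buyers pay.
Supply in terms of Pb becomes Qs = -52 + 9(Pb + 8) = 20 + 9Pb. Setting this equal to demand: 130 - 3.5Pb = 20 + 9Pb, so Pb = 8.8.
Sellers receive Ps = 8.8 + 8 = 16.8; Q' = 130 − 3.5·8.8 = 99.2.
The subsidy expands output by 99.2 − 79.04 = 20.16 past the efficient level; on those units the gap between marginal cost and willingness to pay runs from 0 up to 8.
DWL = ½ × 8 × 20.16 = 80.64.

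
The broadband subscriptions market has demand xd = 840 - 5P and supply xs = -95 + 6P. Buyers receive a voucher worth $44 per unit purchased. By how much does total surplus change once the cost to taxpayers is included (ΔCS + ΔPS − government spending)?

Net change in total surplus = -$2640

Pre-subsidy: 840 - 5P = -95 + 6P gives P* = 85, x* = 415.
With the rebate, buyers effectively pay Pb = Ps − 44, where Ps is the price sellers receive.
Demand in terms of Ps becomes xd = 840 − 5(Ps − 44) = 1060 - 5Ps. Setting this equal to supply: 1060 - 5Ps = -95 + 6Ps, so Ps = 105.
Buyers pay Pb = 105 − 44 = 61; x' = -95 + 6·105 = 535.
ΔCS = ½(415 + 535)(85 − 61) = 11400; ΔPS = ½(415 + 535)(105 − 85) = 9500.
Government spending = 44 × 535 = 23540.
Net change = 11400 + 9500 − 23540 = -2640. The loss equals the DWL triangle ½·44·120.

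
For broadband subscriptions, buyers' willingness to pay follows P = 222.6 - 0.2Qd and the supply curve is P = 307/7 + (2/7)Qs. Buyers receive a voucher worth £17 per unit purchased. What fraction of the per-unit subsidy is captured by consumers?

Pre-subsidy: 222.6 - 0.2Q = 307/7 + (2/7)Q gives Q* = 368 and P* = 149.
With the rebate, buyers effectively pay Pb = Ps − 17, where Ps is the price sellers receive.
On the curves, Pb = 222.6 - 0.2Q and Ps = 307/7 + (2/7)Q; the wedge Ps − Pb = 17 gives 307/7 + (2/7)Q − (222.6 - 0.2Q) = 17, so Q' = 403.
Then Pb = 222.6 − 0.2·403 = 142 and Ps = 307/7 + (2/7)·403 = 159.
Buyers' price falls by P* − Pb = 149 − 142 = 7; sellers' price rises by Ps − P* = 159 − 149 = 10.
So consumers capture 7/17 = 7/17 of each unit of subsidy.

Consumer share = 7/17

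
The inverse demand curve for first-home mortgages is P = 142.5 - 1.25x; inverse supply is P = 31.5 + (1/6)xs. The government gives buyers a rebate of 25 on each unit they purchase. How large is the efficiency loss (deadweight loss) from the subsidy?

Deadweight loss = 3750/17

Pre-subsidy: 142.5 - 1.25x = 31.5 + (1/6)x gives x* = 1332/17 and P* = 1515/34.
With the rebate, buyers effectively pay Pb = Ps − 25, where Ps is the price sellers receive.
On the curves, Pb = 142.5 - 1.25x and Ps = 31.5 + (1/6)x; the wedge Ps − Pb = 25 gives 31.5 + (1/6)x − (142.5 - 1.25x) = 25, so x' = 96.
Then Pb = 142.5 − 1.25·96 = 22.5 and Ps = 31.5 + (1/6)·96 = 47.5.
The subsidy expands output by 96 − 1332/17 = 300/17 past the efficient level; on those units the gap between marginal cost and willingness to pay runs from 0 up to 25.
DWL = ½ × 25 × 300/17 = 3750/17.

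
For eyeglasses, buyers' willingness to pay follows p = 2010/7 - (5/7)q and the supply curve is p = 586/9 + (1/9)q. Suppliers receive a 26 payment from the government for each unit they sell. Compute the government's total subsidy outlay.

Pre-subsidy: 2010/7 - (5/7)q = 586/9 + (1/9)q gives q* = 269 and p* = 95.
With the subsidy, sellers receive ps = pb + 26 for each unit, where pb is the price buyers pay.
On the curves, pb = 2010/7 - (5/7)q and ps = 586/9 + (1/9)q; the wedge ps − pb = 26 gives 586/9 + (1/9)q − (2010/7 - (5/7)q) = 26, so q' = 300.5.
Then pb = 2010/7 − (5/7)·300.5 = 72.5 and ps = 586/9 + (1/9)·300.5 = 98.5.
Government outlay = subsidy × quantity = 26 × 300.5 = 7813.

Government cost = 7813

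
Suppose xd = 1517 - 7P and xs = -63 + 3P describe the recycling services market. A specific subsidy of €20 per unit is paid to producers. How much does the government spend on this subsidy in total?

Government cost = €9060

Pre-subsidy: 1517 - 7P = -63 + 3P gives P* = 158, x* = 411.
With the subsidy, sellers receive Ps = Pb + 20 for each unit, where Pb is the price buyers pay.
Supply in terms of Pb becomes xs = -63 + 3(Pb + 20) = -3 + 3Pb. Setting this equal to demand: 1517 - 7Pb = -3 + 3Pb, so Pb = 152.
Sellers receive Ps = 152 + 20 = 172; x' = 1517 − 7·152 = 453.
Government outlay = subsidy × quantity = 20 × 453 = 9060.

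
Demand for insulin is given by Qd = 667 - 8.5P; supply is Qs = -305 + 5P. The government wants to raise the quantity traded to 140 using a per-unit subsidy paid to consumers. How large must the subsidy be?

At Q = 140, invert demand for the buyer price: Pb = (667 − 140)/8.5 = 62; invert supply for the seller price: Ps = (140 − (-305))/5 = 89.
The subsidy must fill the gap: s = Ps − Pb = 89 − 62 = 27.

Required subsidy s = 27 per unit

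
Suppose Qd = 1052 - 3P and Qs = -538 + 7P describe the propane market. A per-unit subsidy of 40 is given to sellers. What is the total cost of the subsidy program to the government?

Government cost = 26360

Pre-subsidy: 1052 - 3P = -538 + 7P gives P* = 159, Q* = 575.
With the subsidy, sellers receive Ps = Pb + 40 for each unit, where Pb is the price buyers pay.
Supply in terms of Pb becomes Qs = -538 + 7(Pb + 40) = -258 + 7Pb. Setting this equal to demand: 1052 - 3Pb = -258 + 7Pb, so Pb = 131.
Sellers receive Ps = 131 + 40 = 171; Q' = 1052 − 3·131 = 659.
Government outlay = subsidy × quantity = 40 × 659 = 26360.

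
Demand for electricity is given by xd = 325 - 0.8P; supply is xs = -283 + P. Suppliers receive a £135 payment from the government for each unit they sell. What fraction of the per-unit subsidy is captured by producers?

Producer share = 4/9

Pre-subsidy: 325 - 0.8P = -283 + P gives P* = 3040/9, x* = 493/9.
With the subsidy, sellers receive Ps = Pb + 135 for each unit, where Pb is the price buyers pay.
Supply in terms of Pb becomes xs = -283 + 1(Pb + 135) = -148 + Pb. Setting this equal to demand: 325 - 0.8Pb = -148 + Pb, so Pb = 2365/9.
Sellers receive Ps = 2365/9 + 135 = 3580/9; x' = 325 − 0.8·(2365/9) = 1033/9.
Buyers' price falls by P* − Pb = 3040/9 − 2365/9 = 75; sellers' price rises by Ps − P* = 3580/9 − 3040/9 = 60.
So producers capture 60/135 = 4/9 of each unit of subsidy.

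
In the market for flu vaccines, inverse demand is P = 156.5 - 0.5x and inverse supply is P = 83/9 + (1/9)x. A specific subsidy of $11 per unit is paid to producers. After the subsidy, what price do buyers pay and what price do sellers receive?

Buyers pay $27; sellers receive $38

Pre-subsidy: 156.5 - 0.5x = 83/9 + (1/9)x gives x* = 241 and P* = 36.
With the subsidy, sellers receive Ps = Pb + 11 for each unit, where Pb is the price buyers pay.
On the curves, Pb = 156.5 - 0.5x and Ps = 83/9 + (1/9)x; the wedge Ps − Pb = 11 gives 83/9 + (1/9)x − (156.5 - 0.5x) = 11, so x' = 259.
Then Pb = 156.5 − 0.5·259 = 27 and Ps = 83/9 + (1/9)·259 = 38.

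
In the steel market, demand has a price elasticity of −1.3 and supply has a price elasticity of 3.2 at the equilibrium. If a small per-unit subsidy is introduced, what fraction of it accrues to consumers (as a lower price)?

Consumer share = 32/45

For a small subsidy around the equilibrium, the benefit split depends on the relative slopes, which at a point are proportional to the elasticities.
Buyer share = εs/(εs + |εd|) = 3.2/(3.2 + 1.3) = 32/45; seller share = |εd|/(εs + |εd|) = 13/45.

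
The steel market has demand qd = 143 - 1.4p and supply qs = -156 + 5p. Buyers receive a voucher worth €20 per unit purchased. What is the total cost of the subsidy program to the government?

Pre-subsidy: 143 - 1.4p = -156 + 5p gives p* = 46.71875, q* = 77.59375.
With the rebate, buyers effectively pay pb = ps − 20, where ps is the price sellers receive.
Demand in terms of ps becomes qd = 143 − 1.4(ps − 20) = 171 - 1.4ps. Setting this equal to supply: 171 - 1.4ps = -156 + 5ps, so ps = 51.09375.
Buyers pay pb = 51.09375 − 20 = 31.09375; q' = -156 + 5·51.09375 = 99.46875.
Government outlay = subsidy × quantity = 20 × 99.46875 = 1989.375.

Government cost = €1989.375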